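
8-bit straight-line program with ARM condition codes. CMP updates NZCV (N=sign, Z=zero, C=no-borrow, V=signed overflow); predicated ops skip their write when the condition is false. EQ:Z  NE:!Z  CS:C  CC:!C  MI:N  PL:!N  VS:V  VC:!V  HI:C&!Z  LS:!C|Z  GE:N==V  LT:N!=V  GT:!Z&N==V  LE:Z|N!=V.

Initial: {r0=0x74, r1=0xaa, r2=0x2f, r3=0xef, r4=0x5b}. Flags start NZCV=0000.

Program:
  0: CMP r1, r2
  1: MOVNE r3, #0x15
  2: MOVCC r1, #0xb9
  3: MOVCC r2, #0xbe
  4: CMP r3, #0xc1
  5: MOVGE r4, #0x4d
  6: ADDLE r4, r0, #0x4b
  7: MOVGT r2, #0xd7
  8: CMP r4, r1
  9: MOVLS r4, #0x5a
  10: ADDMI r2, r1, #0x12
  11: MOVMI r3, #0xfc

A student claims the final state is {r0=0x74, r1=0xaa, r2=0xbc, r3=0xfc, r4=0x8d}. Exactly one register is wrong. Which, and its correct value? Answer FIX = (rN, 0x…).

FIX = (r4, 0x5a)

[0] flags=0011 → (cmp)
[1] flags=0011 NE?T → r3=0x15
[2] flags=0011 CC?F → skip
[3] flags=0011 CC?F → skip
[4] flags=0000 → (cmp)
[5] flags=0000 GE?T → r4=0x4d
[6] flags=0000 LE?F → skip
[7] flags=0000 GT?T → r2=0xd7
[8] flags=1001 → (cmp)
[9] flags=1001 LS?T → r4=0x5a
[10] flags=1001 MI?T → r2=0xbc
[11] flags=1001 MI?T → r3=0xfc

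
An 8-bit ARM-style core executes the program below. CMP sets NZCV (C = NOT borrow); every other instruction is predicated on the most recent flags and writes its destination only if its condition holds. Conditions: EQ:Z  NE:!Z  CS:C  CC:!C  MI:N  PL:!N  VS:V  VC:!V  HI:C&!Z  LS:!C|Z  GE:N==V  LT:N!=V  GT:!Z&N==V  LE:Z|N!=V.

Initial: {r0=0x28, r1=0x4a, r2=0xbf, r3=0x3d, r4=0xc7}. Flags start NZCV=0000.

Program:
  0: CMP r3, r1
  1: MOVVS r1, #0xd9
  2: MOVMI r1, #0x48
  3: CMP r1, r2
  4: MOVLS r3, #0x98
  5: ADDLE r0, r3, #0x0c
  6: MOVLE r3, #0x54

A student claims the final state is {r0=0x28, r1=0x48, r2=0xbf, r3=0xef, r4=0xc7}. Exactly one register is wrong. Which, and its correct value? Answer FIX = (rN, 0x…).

[0] flags=1000 → (cmp)
[1] flags=1000 VS?F → skip
[2] flags=1000 MI?T → r1=0x48
[3] flags=1001 → (cmp)
[4] flags=1001 LS?T → r3=0x98
[5] flags=1001 LE?F → skip
[6] flags=1001 LE?F → skip

FIX = (r3, 0x98)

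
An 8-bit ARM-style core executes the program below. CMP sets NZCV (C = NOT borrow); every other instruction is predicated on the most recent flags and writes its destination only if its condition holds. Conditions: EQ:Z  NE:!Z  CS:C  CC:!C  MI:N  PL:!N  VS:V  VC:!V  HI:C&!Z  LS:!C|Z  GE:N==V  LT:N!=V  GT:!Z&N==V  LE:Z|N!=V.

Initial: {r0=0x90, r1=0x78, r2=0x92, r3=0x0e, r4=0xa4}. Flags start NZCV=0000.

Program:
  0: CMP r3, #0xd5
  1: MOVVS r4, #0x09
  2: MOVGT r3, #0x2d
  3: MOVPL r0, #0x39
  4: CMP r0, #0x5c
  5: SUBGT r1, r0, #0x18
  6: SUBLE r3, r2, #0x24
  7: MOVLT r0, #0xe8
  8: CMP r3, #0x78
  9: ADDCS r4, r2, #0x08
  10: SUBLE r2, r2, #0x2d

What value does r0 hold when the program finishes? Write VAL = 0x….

VAL = 0xe8

0: ✓ CMP  NZCV=0000
1: · MOVVS
2: ✓ MOVGT  r3←0x2d
3: ✓ MOVPL  r0←0x39
4: ✓ CMP  NZCV=1000
5: · SUBGT
6: ✓ SUBLE  r3←0x6e
7: ✓ MOVLT  r0←0xe8
8: ✓ CMP  NZCV=1000
9: · ADDCS
10: ✓ SUBLE  r2←0x65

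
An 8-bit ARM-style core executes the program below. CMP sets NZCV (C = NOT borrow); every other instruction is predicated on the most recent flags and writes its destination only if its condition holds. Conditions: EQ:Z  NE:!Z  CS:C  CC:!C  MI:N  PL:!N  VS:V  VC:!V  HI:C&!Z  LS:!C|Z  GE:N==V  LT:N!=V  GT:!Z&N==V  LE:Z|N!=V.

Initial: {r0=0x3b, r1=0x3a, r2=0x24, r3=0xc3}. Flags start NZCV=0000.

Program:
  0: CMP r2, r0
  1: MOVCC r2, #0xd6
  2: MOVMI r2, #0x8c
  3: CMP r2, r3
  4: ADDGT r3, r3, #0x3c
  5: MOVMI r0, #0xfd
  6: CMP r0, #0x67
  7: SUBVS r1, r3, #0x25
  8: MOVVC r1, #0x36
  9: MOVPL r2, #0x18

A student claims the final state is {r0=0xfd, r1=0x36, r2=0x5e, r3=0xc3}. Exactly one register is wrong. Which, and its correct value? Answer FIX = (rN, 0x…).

[0] flags=1000 → (cmp)
[1] flags=1000 CC?T → r2=0xd6
[2] flags=1000 MI?T → r2=0x8c
[3] flags=1000 → (cmp)
[4] flags=1000 GT?F → skip
[5] flags=1000 MI?T → r0=0xfd
[6] flags=1010 → (cmp)
[7] flags=1010 VS?F → skip
[8] flags=1010 VC?T → r1=0x36
[9] flags=1010 PL?F → skip

FIX = (r2, 0x8c)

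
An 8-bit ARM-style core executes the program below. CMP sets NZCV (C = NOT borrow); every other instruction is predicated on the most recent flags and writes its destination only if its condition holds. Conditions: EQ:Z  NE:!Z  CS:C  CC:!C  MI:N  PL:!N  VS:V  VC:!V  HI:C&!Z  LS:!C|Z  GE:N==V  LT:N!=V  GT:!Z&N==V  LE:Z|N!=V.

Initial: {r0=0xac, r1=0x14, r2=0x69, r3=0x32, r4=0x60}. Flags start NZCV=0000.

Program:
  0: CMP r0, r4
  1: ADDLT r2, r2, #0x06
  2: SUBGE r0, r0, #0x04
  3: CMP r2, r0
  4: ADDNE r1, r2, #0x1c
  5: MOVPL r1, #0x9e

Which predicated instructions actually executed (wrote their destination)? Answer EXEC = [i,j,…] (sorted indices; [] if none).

EXEC = [1,4]

[0] flags=0011 → (cmp)
[1] flags=0011 LT?T → r2=0x6f
[2] flags=0011 GE?F → skip
[3] flags=1001 → (cmp)
[4] flags=1001 NE?T → r1=0x8b
[5] flags=1001 PL?F → skip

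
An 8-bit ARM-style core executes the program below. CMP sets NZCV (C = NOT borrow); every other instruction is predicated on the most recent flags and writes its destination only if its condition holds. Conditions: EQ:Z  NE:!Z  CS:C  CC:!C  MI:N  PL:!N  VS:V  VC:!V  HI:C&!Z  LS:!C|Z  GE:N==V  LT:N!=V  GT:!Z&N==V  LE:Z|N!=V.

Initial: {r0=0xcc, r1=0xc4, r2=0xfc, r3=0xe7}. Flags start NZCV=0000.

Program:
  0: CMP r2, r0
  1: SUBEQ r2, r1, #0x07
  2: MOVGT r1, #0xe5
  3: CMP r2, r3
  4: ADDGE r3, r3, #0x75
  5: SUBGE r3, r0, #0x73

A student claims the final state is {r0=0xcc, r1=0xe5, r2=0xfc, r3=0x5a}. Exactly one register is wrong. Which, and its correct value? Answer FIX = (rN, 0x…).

0: ✓ CMP  NZCV=0010
1: · SUBEQ
2: ✓ MOVGT  r1←0xe5
3: ✓ CMP  NZCV=0010
4: ✓ ADDGE  r3←0x5c
5: ✓ SUBGE  r3←0x59

FIX = (r3, 0x59)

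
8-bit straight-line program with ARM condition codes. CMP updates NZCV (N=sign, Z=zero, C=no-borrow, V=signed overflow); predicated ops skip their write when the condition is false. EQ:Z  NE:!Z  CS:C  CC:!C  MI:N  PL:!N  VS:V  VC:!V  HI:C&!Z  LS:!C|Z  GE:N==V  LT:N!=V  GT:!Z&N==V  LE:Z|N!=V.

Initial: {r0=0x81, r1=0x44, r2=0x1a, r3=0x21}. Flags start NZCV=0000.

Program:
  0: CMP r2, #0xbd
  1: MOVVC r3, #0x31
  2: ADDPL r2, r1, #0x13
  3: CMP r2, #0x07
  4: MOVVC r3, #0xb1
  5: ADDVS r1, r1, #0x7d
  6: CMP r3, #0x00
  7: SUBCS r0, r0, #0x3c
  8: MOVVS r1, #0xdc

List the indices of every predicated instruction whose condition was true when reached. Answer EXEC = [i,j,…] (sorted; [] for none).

EXEC = [1,2,4,7]

[0] flags=0000 → (cmp)
[1] flags=0000 VC?T → r3=0x31
[2] flags=0000 PL?T → r2=0x57
[3] flags=0010 → (cmp)
[4] flags=0010 VC?T → r3=0xb1
[5] flags=0010 VS?F → skip
[6] flags=1010 → (cmp)
[7] flags=1010 CS?T → r0=0x45
[8] flags=1010 VS?F → skip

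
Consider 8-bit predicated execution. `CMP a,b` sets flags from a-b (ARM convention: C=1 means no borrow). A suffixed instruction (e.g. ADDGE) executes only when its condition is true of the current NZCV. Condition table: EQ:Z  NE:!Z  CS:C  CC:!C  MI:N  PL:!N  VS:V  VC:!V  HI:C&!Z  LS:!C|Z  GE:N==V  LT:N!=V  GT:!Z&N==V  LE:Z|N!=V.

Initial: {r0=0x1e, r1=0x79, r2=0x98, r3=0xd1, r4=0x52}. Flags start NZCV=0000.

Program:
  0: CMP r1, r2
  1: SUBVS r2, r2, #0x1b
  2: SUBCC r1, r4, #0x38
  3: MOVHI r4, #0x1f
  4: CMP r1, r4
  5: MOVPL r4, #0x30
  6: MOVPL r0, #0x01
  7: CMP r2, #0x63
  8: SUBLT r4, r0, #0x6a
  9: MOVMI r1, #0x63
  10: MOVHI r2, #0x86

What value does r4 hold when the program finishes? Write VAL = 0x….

VAL = 0x52

0: ✓ CMP  NZCV=1001
1: ✓ SUBVS  r2←0x7d
2: ✓ SUBCC  r1←0x1a
3: · MOVHI
4: ✓ CMP  NZCV=1000
5: · MOVPL
6: · MOVPL
7: ✓ CMP  NZCV=0010
8: · SUBLT
9: · MOVMI
10: ✓ MOVHI  r2←0x86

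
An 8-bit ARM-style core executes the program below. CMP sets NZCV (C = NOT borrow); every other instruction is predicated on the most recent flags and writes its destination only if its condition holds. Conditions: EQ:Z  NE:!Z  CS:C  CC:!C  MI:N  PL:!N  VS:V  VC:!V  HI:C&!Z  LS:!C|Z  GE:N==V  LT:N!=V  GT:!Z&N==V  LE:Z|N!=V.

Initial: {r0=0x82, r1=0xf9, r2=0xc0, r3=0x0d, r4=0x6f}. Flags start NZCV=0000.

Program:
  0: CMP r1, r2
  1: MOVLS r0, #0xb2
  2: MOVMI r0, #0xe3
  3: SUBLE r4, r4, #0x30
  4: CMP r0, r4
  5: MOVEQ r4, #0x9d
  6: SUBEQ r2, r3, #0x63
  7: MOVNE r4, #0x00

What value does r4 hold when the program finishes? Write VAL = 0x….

VAL = 0x00

[0] flags=0010 → (cmp)
[1] flags=0010 LS?F → skip
[2] flags=0010 MI?F → skip
[3] flags=0010 LE?F → skip
[4] flags=0011 → (cmp)
[5] flags=0011 EQ?F → skip
[6] flags=0011 EQ?F → skip
[7] flags=0011 NE?T → r4=0x00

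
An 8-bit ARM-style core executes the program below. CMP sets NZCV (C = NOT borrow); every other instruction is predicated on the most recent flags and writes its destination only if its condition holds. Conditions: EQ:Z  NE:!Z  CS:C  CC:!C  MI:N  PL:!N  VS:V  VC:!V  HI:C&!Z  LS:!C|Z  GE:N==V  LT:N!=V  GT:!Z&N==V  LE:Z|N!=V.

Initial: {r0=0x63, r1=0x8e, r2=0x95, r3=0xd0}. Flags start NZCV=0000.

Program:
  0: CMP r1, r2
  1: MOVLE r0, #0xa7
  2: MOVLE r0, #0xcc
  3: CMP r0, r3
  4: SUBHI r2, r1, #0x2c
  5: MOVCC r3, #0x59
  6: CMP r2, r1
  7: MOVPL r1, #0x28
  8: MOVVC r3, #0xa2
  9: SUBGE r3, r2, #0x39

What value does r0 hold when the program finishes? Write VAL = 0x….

VAL = 0xcc

[0] flags=1000 → (cmp)
[1] flags=1000 LE?T → r0=0xa7
[2] flags=1000 LE?T → r0=0xcc
[3] flags=1000 → (cmp)
[4] flags=1000 HI?F → skip
[5] flags=1000 CC?T → r3=0x59
[6] flags=0010 → (cmp)
[7] flags=0010 PL?T → r1=0x28
[8] flags=0010 VC?T → r3=0xa2
[9] flags=0010 GE?T → r3=0x5c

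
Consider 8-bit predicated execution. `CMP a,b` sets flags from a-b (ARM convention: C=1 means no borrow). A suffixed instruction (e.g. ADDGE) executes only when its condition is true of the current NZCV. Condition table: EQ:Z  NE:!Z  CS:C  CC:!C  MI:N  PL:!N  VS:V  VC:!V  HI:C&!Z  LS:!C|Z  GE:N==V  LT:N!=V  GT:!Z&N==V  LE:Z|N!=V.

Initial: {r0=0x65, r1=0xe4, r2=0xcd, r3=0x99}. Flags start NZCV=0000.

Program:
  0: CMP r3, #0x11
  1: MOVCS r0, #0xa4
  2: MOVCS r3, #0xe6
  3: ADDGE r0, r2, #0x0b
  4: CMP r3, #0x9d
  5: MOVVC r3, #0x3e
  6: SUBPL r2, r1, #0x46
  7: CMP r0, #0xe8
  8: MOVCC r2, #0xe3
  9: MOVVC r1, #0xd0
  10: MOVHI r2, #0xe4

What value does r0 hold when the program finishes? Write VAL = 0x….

[0] flags=1010 → (cmp)
[1] flags=1010 CS?T → r0=0xa4
[2] flags=1010 CS?T → r3=0xe6
[3] flags=1010 GE?F → skip
[4] flags=0010 → (cmp)
[5] flags=0010 VC?T → r3=0x3e
[6] flags=0010 PL?T → r2=0x9e
[7] flags=1000 → (cmp)
[8] flags=1000 CC?T → r2=0xe3
[9] flags=1000 VC?T → r1=0xd0
[10] flags=1000 HI?F → skip

VAL = 0xa4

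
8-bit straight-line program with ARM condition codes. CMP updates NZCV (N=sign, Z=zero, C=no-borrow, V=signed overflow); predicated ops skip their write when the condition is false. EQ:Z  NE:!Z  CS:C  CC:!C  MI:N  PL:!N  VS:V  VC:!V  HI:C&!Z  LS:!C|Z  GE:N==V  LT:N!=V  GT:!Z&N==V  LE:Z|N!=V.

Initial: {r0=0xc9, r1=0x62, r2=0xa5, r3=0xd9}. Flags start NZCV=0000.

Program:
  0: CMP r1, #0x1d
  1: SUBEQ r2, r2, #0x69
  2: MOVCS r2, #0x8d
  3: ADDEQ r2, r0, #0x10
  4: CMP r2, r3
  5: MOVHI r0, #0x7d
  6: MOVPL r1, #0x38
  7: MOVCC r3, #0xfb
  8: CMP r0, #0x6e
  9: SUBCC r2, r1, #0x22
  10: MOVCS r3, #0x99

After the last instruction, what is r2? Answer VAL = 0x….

VAL = 0x8d

[0] flags=0010 → (cmp)
[1] flags=0010 EQ?F → skip
[2] flags=0010 CS?T → r2=0x8d
[3] flags=0010 EQ?F → skip
[4] flags=1000 → (cmp)
[5] flags=1000 HI?F → skip
[6] flags=1000 PL?F → skip
[7] flags=1000 CC?T → r3=0xfb
[8] flags=0011 → (cmp)
[9] flags=0011 CC?F → skip
[10] flags=0011 CS?T → r3=0x99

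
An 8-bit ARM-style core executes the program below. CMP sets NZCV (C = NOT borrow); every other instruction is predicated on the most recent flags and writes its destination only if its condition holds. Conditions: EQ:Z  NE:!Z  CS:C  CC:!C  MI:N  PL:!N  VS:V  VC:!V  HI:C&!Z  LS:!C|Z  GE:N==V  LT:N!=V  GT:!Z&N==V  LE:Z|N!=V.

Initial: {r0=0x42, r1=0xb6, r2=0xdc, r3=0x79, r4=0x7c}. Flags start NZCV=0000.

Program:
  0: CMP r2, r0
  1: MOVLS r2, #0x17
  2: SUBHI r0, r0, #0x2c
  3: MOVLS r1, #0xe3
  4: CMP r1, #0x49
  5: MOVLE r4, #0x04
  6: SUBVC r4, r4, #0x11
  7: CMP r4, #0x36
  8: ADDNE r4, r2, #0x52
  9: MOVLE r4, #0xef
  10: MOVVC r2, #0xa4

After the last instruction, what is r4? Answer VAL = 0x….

0: ✓ CMP  NZCV=1010
1: · MOVLS
2: ✓ SUBHI  r0←0x16
3: · MOVLS
4: ✓ CMP  NZCV=0011
5: ✓ MOVLE  r4←0x04
6: · SUBVC
7: ✓ CMP  NZCV=1000
8: ✓ ADDNE  r4←0x2e
9: ✓ MOVLE  r4←0xef
10: ✓ MOVVC  r2←0xa4

VAL = 0xef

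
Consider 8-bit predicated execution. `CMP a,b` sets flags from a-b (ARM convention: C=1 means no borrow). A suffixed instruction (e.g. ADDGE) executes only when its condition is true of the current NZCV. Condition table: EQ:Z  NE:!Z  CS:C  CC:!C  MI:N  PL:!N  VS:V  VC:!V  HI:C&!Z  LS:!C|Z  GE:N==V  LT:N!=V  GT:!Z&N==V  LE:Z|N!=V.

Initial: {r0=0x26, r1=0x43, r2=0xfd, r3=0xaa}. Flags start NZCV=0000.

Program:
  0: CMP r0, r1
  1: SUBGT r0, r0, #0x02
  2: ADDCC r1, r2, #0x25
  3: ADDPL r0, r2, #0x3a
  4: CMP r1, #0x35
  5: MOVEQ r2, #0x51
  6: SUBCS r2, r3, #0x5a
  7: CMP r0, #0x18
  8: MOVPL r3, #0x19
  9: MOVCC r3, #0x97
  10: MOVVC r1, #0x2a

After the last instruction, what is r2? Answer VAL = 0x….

VAL = 0xfd

[0] flags=1000 → (cmp)
[1] flags=1000 GT?F → skip
[2] flags=1000 CC?T → r1=0x22
[3] flags=1000 PL?F → skip
[4] flags=1000 → (cmp)
[5] flags=1000 EQ?F → skip
[6] flags=1000 CS?F → skip
[7] flags=0010 → (cmp)
[8] flags=0010 PL?T → r3=0x19
[9] flags=0010 CC?F → skip
[10] flags=0010 VC?T → r1=0x2a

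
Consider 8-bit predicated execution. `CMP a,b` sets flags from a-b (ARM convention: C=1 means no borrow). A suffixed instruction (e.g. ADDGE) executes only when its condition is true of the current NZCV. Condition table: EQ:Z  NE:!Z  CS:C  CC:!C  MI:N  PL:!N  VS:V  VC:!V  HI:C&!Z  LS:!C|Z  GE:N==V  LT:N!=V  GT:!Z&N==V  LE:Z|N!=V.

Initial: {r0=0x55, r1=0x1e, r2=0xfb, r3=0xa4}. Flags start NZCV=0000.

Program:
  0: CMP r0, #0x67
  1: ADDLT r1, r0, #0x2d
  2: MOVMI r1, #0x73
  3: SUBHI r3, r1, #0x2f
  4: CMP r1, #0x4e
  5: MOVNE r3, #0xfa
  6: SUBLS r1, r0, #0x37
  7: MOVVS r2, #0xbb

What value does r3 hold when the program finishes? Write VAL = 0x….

0: ✓ CMP  NZCV=1000
1: ✓ ADDLT  r1←0x82
2: ✓ MOVMI  r1←0x73
3: · SUBHI
4: ✓ CMP  NZCV=0010
5: ✓ MOVNE  r3←0xfa
6: · SUBLS
7: · MOVVS

VAL = 0xfa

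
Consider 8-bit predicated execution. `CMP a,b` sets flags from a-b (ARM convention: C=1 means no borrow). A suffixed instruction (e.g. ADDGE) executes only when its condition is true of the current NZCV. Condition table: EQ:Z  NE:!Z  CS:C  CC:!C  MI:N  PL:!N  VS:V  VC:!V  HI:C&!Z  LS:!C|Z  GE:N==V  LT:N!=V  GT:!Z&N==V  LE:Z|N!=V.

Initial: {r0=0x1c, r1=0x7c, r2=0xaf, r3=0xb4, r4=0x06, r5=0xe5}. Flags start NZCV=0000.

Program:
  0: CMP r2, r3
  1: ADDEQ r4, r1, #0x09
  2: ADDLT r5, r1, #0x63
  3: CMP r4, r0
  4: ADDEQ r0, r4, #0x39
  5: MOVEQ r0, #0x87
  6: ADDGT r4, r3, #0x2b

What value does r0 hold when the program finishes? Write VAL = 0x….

VAL = 0x1c

[0] flags=1000 → (cmp)
[1] flags=1000 EQ?F → skip
[2] flags=1000 LT?T → r5=0xdf
[3] flags=1000 → (cmp)
[4] flags=1000 EQ?F → skip
[5] flags=1000 EQ?F → skip
[6] flags=1000 GT?F → skip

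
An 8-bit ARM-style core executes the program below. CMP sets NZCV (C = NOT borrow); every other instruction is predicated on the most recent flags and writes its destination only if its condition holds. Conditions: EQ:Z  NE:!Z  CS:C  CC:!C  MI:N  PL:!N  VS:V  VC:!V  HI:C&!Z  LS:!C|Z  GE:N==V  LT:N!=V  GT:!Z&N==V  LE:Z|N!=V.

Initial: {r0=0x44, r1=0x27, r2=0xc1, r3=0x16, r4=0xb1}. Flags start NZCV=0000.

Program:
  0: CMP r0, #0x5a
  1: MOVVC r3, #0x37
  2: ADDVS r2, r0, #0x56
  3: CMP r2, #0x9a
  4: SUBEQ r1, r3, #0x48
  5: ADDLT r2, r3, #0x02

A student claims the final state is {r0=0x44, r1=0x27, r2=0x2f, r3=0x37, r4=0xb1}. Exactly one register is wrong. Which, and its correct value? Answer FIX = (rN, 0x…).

FIX = (r2, 0xc1)

[0] flags=1000 → (cmp)
[1] flags=1000 VC?T → r3=0x37
[2] flags=1000 VS?F → skip
[3] flags=0010 → (cmp)
[4] flags=0010 EQ?F → skip
[5] flags=0010 LT?F → skip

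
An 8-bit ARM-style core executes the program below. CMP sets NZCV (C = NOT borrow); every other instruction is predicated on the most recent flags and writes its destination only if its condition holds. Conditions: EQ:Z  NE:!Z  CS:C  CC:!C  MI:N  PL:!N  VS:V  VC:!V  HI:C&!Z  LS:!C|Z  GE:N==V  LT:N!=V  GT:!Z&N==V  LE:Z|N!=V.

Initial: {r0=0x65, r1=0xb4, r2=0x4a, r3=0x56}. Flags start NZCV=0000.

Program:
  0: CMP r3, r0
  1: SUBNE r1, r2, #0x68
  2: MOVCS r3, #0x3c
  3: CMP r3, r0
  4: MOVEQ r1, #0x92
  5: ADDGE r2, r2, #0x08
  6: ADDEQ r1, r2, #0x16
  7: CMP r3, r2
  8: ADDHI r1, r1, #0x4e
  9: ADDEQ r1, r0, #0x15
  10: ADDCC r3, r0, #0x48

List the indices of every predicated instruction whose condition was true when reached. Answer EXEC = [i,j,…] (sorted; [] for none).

EXEC = [1,8]

0: ✓ CMP  NZCV=1000
1: ✓ SUBNE  r1←0xe2
2: · MOVCS
3: ✓ CMP  NZCV=1000
4: · MOVEQ
5: · ADDGE
6: · ADDEQ
7: ✓ CMP  NZCV=0010
8: ✓ ADDHI  r1←0x30
9: · ADDEQ
10: · ADDCC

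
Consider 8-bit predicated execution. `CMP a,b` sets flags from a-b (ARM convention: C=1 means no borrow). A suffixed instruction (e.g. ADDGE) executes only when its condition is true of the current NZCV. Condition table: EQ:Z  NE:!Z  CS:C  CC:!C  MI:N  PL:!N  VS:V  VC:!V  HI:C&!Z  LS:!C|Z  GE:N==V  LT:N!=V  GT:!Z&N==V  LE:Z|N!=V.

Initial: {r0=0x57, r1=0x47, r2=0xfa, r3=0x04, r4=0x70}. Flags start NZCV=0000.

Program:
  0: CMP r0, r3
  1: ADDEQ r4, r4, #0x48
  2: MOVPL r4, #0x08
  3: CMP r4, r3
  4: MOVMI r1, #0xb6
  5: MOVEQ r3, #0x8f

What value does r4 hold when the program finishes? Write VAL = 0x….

VAL = 0x08

0: ✓ CMP  NZCV=0010
1: · ADDEQ
2: ✓ MOVPL  r4←0x08
3: ✓ CMP  NZCV=0010
4: · MOVMI
5: · MOVEQ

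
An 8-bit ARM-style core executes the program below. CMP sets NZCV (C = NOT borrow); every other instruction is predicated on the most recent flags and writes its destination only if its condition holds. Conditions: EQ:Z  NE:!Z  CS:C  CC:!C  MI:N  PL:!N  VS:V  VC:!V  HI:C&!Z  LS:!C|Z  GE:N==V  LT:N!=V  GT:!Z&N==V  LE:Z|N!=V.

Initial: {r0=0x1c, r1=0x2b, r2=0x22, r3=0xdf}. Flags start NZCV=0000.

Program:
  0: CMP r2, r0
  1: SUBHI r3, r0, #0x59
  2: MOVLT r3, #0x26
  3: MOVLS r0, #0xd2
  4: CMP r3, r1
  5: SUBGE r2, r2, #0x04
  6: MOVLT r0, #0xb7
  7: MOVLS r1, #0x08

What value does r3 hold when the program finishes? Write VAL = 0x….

[0] flags=0010 → (cmp)
[1] flags=0010 HI?T → r3=0xc3
[2] flags=0010 LT?F → skip
[3] flags=0010 LS?F → skip
[4] flags=1010 → (cmp)
[5] flags=1010 GE?F → skip
[6] flags=1010 LT?T → r0=0xb7
[7] flags=1010 LS?F → skip

VAL = 0xc3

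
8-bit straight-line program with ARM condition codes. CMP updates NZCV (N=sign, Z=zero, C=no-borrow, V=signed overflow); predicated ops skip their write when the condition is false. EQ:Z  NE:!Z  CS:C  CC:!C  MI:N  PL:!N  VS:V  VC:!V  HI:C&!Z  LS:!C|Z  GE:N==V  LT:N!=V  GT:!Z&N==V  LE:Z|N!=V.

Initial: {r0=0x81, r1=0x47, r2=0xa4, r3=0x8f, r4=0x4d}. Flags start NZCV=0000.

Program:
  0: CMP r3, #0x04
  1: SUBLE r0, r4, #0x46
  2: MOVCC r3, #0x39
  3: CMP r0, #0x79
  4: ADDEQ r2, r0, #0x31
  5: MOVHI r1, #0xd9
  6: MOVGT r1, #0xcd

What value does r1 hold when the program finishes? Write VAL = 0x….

VAL = 0x47

0: ✓ CMP  NZCV=1010
1: ✓ SUBLE  r0←0x07
2: · MOVCC
3: ✓ CMP  NZCV=1000
4: · ADDEQ
5: · MOVHI
6: · MOVGT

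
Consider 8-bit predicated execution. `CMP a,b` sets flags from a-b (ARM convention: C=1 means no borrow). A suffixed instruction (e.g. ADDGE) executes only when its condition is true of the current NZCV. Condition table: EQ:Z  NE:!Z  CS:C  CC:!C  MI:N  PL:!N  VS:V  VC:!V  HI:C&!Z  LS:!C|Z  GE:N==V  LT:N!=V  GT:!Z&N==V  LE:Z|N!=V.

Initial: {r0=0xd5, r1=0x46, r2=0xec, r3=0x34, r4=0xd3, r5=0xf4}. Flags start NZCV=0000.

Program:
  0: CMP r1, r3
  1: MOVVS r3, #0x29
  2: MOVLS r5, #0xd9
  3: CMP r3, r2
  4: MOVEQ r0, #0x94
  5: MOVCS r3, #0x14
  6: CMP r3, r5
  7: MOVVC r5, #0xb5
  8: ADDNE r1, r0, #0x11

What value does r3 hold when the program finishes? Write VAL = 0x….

0: ✓ CMP  NZCV=0010
1: · MOVVS
2: · MOVLS
3: ✓ CMP  NZCV=0000
4: · MOVEQ
5: · MOVCS
6: ✓ CMP  NZCV=0000
7: ✓ MOVVC  r5←0xb5
8: ✓ ADDNE  r1←0xe6

VAL = 0x34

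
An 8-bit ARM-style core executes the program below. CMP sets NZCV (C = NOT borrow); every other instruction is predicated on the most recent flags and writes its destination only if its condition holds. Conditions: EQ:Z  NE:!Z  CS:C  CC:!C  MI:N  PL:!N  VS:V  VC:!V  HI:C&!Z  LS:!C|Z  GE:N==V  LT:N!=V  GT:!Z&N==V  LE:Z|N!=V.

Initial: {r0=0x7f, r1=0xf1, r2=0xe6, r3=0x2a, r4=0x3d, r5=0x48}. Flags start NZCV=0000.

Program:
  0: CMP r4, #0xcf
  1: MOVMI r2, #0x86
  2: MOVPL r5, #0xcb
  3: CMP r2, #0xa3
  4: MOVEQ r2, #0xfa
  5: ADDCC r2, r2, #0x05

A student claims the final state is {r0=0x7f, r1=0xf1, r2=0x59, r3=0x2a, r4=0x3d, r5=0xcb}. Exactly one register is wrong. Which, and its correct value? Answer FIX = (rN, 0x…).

FIX = (r2, 0xe6)

[0] flags=0000 → (cmp)
[1] flags=0000 MI?F → skip
[2] flags=0000 PL?T → r5=0xcb
[3] flags=0010 → (cmp)
[4] flags=0010 EQ?F → skip
[5] flags=0010 CC?F → skip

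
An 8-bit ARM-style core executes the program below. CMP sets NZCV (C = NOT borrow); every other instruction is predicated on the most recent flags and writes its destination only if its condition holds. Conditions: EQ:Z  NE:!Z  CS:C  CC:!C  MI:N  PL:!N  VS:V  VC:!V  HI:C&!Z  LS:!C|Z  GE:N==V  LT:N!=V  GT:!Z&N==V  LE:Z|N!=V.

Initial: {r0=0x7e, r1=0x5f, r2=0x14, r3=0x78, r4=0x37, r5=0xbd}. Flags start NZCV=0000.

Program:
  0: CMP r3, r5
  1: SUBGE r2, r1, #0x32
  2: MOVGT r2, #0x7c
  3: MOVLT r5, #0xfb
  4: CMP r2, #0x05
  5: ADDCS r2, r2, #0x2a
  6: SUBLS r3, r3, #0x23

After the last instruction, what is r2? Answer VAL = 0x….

VAL = 0xa6

0: ✓ CMP  NZCV=1001
1: ✓ SUBGE  r2←0x2d
2: ✓ MOVGT  r2←0x7c
3: · MOVLT
4: ✓ CMP  NZCV=0010
5: ✓ ADDCS  r2←0xa6
6: · SUBLS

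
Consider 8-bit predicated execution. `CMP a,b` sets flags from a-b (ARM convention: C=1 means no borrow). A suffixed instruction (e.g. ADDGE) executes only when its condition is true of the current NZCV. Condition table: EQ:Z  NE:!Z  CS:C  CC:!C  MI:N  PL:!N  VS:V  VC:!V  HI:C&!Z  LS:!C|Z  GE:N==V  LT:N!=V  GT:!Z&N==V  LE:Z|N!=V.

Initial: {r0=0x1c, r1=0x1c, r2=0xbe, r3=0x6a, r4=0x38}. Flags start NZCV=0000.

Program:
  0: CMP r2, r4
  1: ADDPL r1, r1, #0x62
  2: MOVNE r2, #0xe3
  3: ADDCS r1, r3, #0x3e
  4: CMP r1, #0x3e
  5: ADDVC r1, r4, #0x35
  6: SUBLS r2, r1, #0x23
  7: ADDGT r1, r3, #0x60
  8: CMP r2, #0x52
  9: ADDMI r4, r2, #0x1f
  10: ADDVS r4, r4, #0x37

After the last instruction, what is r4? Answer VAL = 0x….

[0] flags=1010 → (cmp)
[1] flags=1010 PL?F → skip
[2] flags=1010 NE?T → r2=0xe3
[3] flags=1010 CS?T → r1=0xa8
[4] flags=0011 → (cmp)
[5] flags=0011 VC?F → skip
[6] flags=0011 LS?F → skip
[7] flags=0011 GT?F → skip
[8] flags=1010 → (cmp)
[9] flags=1010 MI?T → r4=0x02
[10] flags=1010 VS?F → skip

VAL = 0x02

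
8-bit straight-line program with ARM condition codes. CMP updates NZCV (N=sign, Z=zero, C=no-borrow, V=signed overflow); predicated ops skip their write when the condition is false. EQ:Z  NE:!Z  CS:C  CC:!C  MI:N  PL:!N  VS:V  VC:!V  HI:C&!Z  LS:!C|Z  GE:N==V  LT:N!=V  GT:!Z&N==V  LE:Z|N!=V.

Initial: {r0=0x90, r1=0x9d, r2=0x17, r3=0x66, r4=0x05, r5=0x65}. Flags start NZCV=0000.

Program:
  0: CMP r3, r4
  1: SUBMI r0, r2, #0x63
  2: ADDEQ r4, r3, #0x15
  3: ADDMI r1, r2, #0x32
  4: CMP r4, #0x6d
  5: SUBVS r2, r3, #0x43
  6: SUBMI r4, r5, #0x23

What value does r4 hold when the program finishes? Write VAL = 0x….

VAL = 0x42

0: ✓ CMP  NZCV=0010
1: · SUBMI
2: · ADDEQ
3: · ADDMI
4: ✓ CMP  NZCV=1000
5: · SUBVS
6: ✓ SUBMI  r4←0x42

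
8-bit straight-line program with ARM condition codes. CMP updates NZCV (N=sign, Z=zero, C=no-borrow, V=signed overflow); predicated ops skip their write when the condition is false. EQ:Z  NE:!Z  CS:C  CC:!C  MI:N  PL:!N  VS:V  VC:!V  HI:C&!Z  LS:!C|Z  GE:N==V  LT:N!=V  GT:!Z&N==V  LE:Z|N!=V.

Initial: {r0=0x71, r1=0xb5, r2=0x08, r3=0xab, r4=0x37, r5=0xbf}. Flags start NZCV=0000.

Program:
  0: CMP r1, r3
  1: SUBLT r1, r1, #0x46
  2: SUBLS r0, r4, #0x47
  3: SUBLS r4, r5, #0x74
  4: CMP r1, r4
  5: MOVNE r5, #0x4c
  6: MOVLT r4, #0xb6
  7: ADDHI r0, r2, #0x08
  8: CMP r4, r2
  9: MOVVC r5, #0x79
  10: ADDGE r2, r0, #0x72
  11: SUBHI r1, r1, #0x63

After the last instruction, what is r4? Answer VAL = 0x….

VAL = 0xb6

[0] flags=0010 → (cmp)
[1] flags=0010 LT?F → skip
[2] flags=0010 LS?F → skip
[3] flags=0010 LS?F → skip
[4] flags=0011 → (cmp)
[5] flags=0011 NE?T → r5=0x4c
[6] flags=0011 LT?T → r4=0xb6
[7] flags=0011 HI?T → r0=0x10
[8] flags=1010 → (cmp)
[9] flags=1010 VC?T → r5=0x79
[10] flags=1010 GE?F → skip
[11] flags=1010 HI?T → r1=0x52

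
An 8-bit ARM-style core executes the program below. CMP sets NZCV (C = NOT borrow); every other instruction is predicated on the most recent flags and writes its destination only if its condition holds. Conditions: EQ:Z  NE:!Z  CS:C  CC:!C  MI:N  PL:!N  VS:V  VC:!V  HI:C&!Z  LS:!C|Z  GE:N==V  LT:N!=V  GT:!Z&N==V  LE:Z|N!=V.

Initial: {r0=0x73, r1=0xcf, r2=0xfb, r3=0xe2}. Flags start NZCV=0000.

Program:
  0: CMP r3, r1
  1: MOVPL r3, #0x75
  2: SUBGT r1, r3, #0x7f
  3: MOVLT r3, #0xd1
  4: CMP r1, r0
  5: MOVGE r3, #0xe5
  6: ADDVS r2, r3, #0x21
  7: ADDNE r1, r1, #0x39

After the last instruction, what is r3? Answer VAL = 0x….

[0] flags=0010 → (cmp)
[1] flags=0010 PL?T → r3=0x75
[2] flags=0010 GT?T → r1=0xf6
[3] flags=0010 LT?F → skip
[4] flags=1010 → (cmp)
[5] flags=1010 GE?F → skip
[6] flags=1010 VS?F → skip
[7] flags=1010 NE?T → r1=0x2f

VAL = 0x75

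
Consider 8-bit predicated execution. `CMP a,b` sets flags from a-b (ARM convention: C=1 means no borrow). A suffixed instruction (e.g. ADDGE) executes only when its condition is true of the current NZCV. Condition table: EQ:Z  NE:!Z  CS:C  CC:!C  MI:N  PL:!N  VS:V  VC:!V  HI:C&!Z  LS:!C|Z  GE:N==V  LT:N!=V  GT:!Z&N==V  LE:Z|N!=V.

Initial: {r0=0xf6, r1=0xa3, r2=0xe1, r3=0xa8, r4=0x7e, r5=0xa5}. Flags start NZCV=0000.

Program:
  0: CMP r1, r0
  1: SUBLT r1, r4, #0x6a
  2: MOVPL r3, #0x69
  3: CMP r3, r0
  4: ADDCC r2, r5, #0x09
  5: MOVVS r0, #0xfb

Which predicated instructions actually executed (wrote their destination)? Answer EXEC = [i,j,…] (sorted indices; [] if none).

EXEC = [1,4]

[0] flags=1000 → (cmp)
[1] flags=1000 LT?T → r1=0x14
[2] flags=1000 PL?F → skip
[3] flags=1000 → (cmp)
[4] flags=1000 CC?T → r2=0xae
[5] flags=1000 VS?F → skip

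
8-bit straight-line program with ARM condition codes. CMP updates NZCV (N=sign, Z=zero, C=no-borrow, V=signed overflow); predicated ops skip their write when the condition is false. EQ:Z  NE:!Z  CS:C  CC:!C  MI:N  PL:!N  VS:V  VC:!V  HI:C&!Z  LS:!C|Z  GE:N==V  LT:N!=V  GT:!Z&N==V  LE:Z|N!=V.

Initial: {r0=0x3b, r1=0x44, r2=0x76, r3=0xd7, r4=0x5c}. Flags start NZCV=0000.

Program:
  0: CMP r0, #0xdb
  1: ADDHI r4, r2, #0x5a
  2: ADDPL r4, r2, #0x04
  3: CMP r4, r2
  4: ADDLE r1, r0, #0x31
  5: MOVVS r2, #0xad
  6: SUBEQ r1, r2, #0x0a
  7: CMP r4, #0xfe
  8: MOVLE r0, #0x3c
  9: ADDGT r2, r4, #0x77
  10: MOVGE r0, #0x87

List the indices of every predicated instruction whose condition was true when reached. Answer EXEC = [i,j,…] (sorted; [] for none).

EXEC = [2,9,10]

0: ✓ CMP  NZCV=0000
1: · ADDHI
2: ✓ ADDPL  r4←0x7a
3: ✓ CMP  NZCV=0010
4: · ADDLE
5: · MOVVS
6: · SUBEQ
7: ✓ CMP  NZCV=0000
8: · MOVLE
9: ✓ ADDGT  r2←0xf1
10: ✓ MOVGE  r0←0x87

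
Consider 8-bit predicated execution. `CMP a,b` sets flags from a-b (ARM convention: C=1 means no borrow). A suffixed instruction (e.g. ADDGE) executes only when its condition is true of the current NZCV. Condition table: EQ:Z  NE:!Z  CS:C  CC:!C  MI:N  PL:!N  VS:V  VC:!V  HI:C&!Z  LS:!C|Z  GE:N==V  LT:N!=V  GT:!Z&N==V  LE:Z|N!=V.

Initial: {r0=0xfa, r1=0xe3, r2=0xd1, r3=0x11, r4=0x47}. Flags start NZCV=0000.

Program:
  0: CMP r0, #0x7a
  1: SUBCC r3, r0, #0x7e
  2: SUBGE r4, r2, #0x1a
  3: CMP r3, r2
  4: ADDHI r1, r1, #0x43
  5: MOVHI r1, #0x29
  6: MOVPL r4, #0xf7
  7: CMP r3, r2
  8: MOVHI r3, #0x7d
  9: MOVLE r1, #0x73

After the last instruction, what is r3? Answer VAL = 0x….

VAL = 0x11

0: ✓ CMP  NZCV=1010
1: · SUBCC
2: · SUBGE
3: ✓ CMP  NZCV=0000
4: · ADDHI
5: · MOVHI
6: ✓ MOVPL  r4←0xf7
7: ✓ CMP  NZCV=0000
8: · MOVHI
9: · MOVLE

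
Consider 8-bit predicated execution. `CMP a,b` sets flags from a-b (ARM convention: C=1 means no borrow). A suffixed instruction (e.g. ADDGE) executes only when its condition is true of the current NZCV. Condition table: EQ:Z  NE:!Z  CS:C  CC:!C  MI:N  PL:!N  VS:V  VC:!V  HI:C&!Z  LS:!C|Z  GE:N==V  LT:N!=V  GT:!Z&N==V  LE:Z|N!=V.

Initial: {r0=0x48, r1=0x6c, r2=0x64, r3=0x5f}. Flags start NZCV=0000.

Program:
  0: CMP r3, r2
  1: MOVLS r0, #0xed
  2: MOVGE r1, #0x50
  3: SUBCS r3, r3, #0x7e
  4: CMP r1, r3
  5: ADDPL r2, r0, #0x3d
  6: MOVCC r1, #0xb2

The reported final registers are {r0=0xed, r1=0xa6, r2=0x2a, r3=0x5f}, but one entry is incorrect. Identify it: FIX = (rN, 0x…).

FIX = (r1, 0x6c)

0: ✓ CMP  NZCV=1000
1: ✓ MOVLS  r0←0xed
2: · MOVGE
3: · SUBCS
4: ✓ CMP  NZCV=0010
5: ✓ ADDPL  r2←0x2a
6: · MOVCC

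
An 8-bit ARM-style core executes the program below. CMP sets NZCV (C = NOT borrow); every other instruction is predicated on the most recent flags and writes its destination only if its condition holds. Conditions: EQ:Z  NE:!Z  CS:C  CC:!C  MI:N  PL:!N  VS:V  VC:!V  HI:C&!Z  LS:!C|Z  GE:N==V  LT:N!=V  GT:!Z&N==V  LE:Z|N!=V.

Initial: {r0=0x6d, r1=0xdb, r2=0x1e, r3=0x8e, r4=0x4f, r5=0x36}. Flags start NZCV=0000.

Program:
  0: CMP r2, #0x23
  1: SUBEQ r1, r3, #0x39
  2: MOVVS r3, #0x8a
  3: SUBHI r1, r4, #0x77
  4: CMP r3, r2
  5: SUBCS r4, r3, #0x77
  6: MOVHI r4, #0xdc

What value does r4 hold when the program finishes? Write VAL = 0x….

[0] flags=1000 → (cmp)
[1] flags=1000 EQ?F → skip
[2] flags=1000 VS?F → skip
[3] flags=1000 HI?F → skip
[4] flags=0011 → (cmp)
[5] flags=0011 CS?T → r4=0x17
[6] flags=0011 HI?T → r4=0xdc

VAL = 0xdc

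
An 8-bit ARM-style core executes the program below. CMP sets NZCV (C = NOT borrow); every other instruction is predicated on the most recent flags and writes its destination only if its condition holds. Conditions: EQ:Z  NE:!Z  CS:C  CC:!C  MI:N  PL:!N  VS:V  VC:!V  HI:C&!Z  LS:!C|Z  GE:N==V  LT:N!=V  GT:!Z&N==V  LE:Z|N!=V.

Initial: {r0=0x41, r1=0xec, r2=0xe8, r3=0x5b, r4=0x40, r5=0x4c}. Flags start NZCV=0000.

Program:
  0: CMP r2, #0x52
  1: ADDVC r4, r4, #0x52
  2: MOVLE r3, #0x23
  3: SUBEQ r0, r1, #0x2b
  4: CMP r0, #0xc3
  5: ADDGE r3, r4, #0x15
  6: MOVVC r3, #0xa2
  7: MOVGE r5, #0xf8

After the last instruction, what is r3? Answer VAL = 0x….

[0] flags=1010 → (cmp)
[1] flags=1010 VC?T → r4=0x92
[2] flags=1010 LE?T → r3=0x23
[3] flags=1010 EQ?F → skip
[4] flags=0000 → (cmp)
[5] flags=0000 GE?T → r3=0xa7
[6] flags=0000 VC?T → r3=0xa2
[7] flags=0000 GE?T → r5=0xf8

VAL = 0xa2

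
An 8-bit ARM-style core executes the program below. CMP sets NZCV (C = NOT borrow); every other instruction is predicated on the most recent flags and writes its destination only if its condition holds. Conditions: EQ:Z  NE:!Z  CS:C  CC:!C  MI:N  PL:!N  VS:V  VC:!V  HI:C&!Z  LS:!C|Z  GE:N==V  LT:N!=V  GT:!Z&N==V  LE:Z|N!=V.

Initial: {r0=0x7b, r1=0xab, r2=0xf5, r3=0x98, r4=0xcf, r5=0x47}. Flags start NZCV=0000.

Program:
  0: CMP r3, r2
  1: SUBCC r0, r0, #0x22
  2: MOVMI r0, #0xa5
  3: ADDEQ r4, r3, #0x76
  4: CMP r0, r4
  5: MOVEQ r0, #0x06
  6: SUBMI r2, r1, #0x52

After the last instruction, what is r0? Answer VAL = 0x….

[0] flags=1000 → (cmp)
[1] flags=1000 CC?T → r0=0x59
[2] flags=1000 MI?T → r0=0xa5
[3] flags=1000 EQ?F → skip
[4] flags=1000 → (cmp)
[5] flags=1000 EQ?F → skip
[6] flags=1000 MI?T → r2=0x59

VAL = 0xa5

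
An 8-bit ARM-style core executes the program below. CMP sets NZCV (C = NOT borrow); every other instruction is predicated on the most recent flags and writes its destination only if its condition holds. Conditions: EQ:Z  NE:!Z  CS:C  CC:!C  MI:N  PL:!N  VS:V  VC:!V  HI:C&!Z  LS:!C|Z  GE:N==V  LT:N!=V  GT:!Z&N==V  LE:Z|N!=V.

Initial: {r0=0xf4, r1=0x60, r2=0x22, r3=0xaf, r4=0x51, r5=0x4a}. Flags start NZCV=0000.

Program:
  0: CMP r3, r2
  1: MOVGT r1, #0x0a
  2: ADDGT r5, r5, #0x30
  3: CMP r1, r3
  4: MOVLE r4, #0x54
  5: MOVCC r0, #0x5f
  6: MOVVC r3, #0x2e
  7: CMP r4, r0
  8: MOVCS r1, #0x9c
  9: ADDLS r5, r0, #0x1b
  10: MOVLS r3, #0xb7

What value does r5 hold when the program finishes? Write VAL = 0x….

0: ✓ CMP  NZCV=1010
1: · MOVGT
2: · ADDGT
3: ✓ CMP  NZCV=1001
4: · MOVLE
5: ✓ MOVCC  r0←0x5f
6: · MOVVC
7: ✓ CMP  NZCV=1000
8: · MOVCS
9: ✓ ADDLS  r5←0x7a
10: ✓ MOVLS  r3←0xb7

VAL = 0x7a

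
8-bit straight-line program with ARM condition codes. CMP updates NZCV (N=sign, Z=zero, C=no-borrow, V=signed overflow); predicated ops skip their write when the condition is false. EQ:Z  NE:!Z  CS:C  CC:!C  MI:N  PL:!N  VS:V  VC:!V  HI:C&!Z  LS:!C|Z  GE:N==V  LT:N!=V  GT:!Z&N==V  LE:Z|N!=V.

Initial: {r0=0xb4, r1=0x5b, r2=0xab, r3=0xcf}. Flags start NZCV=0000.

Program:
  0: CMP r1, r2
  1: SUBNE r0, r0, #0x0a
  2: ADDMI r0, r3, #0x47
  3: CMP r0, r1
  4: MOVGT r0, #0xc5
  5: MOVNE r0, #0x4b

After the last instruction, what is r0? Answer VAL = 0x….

VAL = 0x4b

[0] flags=1001 → (cmp)
[1] flags=1001 NE?T → r0=0xaa
[2] flags=1001 MI?T → r0=0x16
[3] flags=1000 → (cmp)
[4] flags=1000 GT?F → skip
[5] flags=1000 NE?T → r0=0x4b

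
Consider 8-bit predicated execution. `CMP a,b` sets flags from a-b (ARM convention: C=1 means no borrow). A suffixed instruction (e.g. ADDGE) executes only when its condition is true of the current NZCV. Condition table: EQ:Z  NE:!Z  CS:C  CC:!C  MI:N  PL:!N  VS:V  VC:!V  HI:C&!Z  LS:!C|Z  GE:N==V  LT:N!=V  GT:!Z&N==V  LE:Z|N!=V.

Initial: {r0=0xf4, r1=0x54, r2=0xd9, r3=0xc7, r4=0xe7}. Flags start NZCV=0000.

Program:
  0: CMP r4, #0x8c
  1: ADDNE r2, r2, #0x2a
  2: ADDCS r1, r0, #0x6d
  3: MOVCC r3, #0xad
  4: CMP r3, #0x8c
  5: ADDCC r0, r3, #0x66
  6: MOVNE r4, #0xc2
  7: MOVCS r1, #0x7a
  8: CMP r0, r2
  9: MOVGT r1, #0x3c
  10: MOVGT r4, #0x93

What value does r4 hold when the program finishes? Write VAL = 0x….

[0] flags=0010 → (cmp)
[1] flags=0010 NE?T → r2=0x03
[2] flags=0010 CS?T → r1=0x61
[3] flags=0010 CC?F → skip
[4] flags=0010 → (cmp)
[5] flags=0010 CC?F → skip
[6] flags=0010 NE?T → r4=0xc2
[7] flags=0010 CS?T → r1=0x7a
[8] flags=1010 → (cmp)
[9] flags=1010 GT?F → skip
[10] flags=1010 GT?F → skip

VAL = 0xc2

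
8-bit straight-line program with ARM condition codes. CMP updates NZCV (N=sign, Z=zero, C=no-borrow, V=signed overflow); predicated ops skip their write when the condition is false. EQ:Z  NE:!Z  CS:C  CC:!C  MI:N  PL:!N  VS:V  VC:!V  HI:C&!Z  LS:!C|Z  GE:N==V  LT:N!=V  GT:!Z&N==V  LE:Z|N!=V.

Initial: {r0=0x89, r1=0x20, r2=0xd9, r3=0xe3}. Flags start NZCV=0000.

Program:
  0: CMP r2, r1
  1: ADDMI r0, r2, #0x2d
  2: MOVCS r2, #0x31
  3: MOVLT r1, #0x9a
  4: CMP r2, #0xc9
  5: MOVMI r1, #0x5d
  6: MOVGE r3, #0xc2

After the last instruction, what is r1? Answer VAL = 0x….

VAL = 0x9a

[0] flags=1010 → (cmp)
[1] flags=1010 MI?T → r0=0x06
[2] flags=1010 CS?T → r2=0x31
[3] flags=1010 LT?T → r1=0x9a
[4] flags=0000 → (cmp)
[5] flags=0000 MI?F → skip
[6] flags=0000 GE?T → r3=0xc2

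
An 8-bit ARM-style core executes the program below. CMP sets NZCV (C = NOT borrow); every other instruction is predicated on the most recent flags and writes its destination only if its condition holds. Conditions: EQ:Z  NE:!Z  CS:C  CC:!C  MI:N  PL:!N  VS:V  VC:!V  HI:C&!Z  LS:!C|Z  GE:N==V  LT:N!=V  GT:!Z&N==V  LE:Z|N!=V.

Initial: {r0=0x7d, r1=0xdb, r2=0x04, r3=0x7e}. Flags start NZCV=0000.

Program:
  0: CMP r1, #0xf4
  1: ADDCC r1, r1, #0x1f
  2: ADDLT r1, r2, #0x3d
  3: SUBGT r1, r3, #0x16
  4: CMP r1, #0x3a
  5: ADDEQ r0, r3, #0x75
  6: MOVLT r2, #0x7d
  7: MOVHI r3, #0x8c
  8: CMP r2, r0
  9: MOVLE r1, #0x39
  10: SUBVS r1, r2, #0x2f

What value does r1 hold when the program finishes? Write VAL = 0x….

[0] flags=1000 → (cmp)
[1] flags=1000 CC?T → r1=0xfa
[2] flags=1000 LT?T → r1=0x41
[3] flags=1000 GT?F → skip
[4] flags=0010 → (cmp)
[5] flags=0010 EQ?F → skip
[6] flags=0010 LT?F → skip
[7] flags=0010 HI?T → r3=0x8c
[8] flags=1000 → (cmp)
[9] flags=1000 LE?T → r1=0x39
[10] flags=1000 VS?F → skip

VAL = 0x39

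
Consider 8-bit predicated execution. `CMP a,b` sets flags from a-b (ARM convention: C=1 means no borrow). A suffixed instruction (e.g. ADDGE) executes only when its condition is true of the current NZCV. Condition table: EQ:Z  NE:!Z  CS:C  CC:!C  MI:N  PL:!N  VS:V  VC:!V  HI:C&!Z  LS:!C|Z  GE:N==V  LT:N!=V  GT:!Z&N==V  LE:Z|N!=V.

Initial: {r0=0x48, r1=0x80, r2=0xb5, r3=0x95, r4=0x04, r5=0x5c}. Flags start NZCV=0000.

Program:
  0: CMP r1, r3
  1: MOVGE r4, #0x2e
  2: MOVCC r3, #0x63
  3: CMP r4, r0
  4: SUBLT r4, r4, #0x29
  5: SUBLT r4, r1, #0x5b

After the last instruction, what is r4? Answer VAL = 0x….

0: ✓ CMP  NZCV=1000
1: · MOVGE
2: ✓ MOVCC  r3←0x63
3: ✓ CMP  NZCV=1000
4: ✓ SUBLT  r4←0xdb
5: ✓ SUBLT  r4←0x25

VAL = 0x25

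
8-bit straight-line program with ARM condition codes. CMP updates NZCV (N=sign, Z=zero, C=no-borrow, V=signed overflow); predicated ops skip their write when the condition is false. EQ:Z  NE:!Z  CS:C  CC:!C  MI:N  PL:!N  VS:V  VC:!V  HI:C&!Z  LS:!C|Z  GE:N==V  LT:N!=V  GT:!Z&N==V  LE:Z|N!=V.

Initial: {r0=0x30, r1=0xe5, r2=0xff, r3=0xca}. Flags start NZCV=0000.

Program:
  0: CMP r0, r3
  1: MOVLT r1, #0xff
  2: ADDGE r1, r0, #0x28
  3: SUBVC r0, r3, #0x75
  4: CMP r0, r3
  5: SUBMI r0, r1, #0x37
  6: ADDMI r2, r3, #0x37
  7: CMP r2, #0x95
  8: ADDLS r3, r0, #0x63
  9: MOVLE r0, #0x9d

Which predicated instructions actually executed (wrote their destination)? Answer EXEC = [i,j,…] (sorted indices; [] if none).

[0] flags=0000 → (cmp)
[1] flags=0000 LT?F → skip
[2] flags=0000 GE?T → r1=0x58
[3] flags=0000 VC?T → r0=0x55
[4] flags=1001 → (cmp)
[5] flags=1001 MI?T → r0=0x21
[6] flags=1001 MI?T → r2=0x01
[7] flags=0000 → (cmp)
[8] flags=0000 LS?T → r3=0x84
[9] flags=0000 LE?F → skip

EXEC = [2,3,5,6,8]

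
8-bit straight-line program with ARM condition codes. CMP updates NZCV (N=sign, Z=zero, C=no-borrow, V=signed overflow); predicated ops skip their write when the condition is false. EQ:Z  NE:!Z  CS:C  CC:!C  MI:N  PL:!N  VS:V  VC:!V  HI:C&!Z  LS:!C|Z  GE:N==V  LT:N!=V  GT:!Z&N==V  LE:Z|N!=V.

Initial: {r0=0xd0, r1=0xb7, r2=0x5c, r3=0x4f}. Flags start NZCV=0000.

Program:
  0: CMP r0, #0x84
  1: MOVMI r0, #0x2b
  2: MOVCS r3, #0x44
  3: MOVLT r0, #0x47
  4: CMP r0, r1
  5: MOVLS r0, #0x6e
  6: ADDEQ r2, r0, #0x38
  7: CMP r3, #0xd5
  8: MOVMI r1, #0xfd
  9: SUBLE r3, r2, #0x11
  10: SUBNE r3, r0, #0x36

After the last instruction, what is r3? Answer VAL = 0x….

[0] flags=0010 → (cmp)
[1] flags=0010 MI?F → skip
[2] flags=0010 CS?T → r3=0x44
[3] flags=0010 LT?F → skip
[4] flags=0010 → (cmp)
[5] flags=0010 LS?F → skip
[6] flags=0010 EQ?F → skip
[7] flags=0000 → (cmp)
[8] flags=0000 MI?F → skip
[9] flags=0000 LE?F → skip
[10] flags=0000 NE?T → r3=0x9a

VAL = 0x9a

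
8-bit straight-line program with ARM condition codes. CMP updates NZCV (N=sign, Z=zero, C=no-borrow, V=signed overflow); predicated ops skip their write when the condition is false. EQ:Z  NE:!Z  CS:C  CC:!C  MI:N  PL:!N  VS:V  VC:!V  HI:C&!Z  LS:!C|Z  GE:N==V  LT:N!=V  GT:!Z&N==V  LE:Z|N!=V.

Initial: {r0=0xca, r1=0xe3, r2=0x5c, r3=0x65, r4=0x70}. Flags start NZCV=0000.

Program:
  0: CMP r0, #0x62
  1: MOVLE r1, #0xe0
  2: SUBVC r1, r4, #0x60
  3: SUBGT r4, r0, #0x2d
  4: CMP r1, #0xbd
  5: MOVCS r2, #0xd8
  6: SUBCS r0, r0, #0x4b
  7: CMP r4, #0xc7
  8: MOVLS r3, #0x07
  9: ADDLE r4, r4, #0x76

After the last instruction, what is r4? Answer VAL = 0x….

0: ✓ CMP  NZCV=0011
1: ✓ MOVLE  r1←0xe0
2: · SUBVC
3: · SUBGT
4: ✓ CMP  NZCV=0010
5: ✓ MOVCS  r2←0xd8
6: ✓ SUBCS  r0←0x7f
7: ✓ CMP  NZCV=1001
8: ✓ MOVLS  r3←0x07
9: · ADDLE

VAL = 0x70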